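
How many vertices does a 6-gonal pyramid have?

7

A pyramid on an n-gon base has one n-gon and n triangles: V = 6 + 1 = 7, E = 2·6 = 12, F = 6 + 1 = 7.
Check: V − E + F = 7 − 12 + 7 = 2.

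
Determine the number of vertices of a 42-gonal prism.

A prism on an n-gon has two n-gon bases and n rectangular sides: V = 2·42 = 84, E = 3·42 = 126, F = 42 + 2 = 44.

84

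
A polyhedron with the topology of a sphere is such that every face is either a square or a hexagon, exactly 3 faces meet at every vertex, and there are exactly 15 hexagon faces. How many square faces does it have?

6

Let x be the number of squares; then F = 15 + x.
Edge–face incidences: 2E = 6·15 + 4·x = 90 + 4x.
Every vertex has degree 3, so 3V = 2E.
Euler: V − E + F = 2 ⇒ (2E)/3 − E + (15 + x) = 2.
Multiply by 6: 2·(2E) − 3·(2E) + 6·(15 + x) = 12, i.e. 90 + 6x − (90 + 4x) = 12.
Collecting terms: 2x = 12, so x = 6.
Then 2E = 90 + 4·6 = 114, so E = 57, V = 2E/3 = 38, F = 15 + 6 = 21.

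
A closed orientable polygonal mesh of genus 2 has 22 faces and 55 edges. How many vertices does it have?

31

For a closed orientable surface of genus 2, χ = 2 − 2·2 = -2.
V = -2 + E − F = -2 + 55 − 22 = 31.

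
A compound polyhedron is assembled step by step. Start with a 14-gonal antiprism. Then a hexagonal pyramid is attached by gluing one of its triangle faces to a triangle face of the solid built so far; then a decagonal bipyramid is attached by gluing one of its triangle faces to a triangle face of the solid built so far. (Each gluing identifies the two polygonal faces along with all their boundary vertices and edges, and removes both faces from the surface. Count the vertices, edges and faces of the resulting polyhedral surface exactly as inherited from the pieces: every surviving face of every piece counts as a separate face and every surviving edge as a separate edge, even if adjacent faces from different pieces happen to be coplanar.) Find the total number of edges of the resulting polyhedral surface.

92

A 14-gonal antiprism: V=28, E=56, F=30.
Attach a hexagonal pyramid (V=7, E=12, F=7) along a 3-gon: merge 3 vertices and 3 edges, delete both glued faces → V=32, E=65, F=35.
Attach a decagonal bipyramid (V=12, E=30, F=20) along a 3-gon: merge 3 vertices and 3 edges, delete both glued faces → V=41, E=92, F=53.
Check: V − E + F = 41 − 92 + 53 = 2.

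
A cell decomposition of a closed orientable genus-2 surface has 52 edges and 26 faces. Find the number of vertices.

24

For a closed orientable surface of genus 2, χ = 2 − 2·2 = -2.
V = -2 + E − F = -2 + 52 − 26 = 24.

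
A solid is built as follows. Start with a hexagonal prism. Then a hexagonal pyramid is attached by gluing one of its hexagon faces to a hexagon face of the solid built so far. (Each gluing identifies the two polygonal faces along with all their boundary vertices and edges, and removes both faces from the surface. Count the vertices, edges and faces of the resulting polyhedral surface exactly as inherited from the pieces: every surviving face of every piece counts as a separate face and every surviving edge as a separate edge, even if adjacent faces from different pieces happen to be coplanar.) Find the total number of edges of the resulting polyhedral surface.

A hexagonal prism: V=12, E=18, F=8.
Attach a hexagonal pyramid (V=7, E=12, F=7) along a 6-gon: merge 6 vertices and 6 edges, delete both glued faces → V=13, E=24, F=13.
Check: V − E + F = 13 − 24 + 13 = 2.

24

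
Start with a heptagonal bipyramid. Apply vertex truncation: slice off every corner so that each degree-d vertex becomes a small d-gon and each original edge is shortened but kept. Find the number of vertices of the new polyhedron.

42

The base solid has V = 9, E = 21, F = 14.
Truncation replaces each original edge-end by a new vertex, so V′ = 2E = 42.
Each original edge survives, and each old vertex of degree d contributes d new edges; summing degrees gives Σd = 2E, so E′ = E + 2E = 3E = 63.
Each original face survives and each original vertex becomes one new face: F′ = F + V = 23.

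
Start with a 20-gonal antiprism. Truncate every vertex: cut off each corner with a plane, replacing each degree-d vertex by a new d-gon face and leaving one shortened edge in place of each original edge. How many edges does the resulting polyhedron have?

240

The base solid has V = 40, E = 80, F = 42.
Truncation replaces each original edge-end by a new vertex, so V′ = 2E = 160.
Each original edge survives, and each old vertex of degree d contributes d new edges; summing degrees gives Σd = 2E, so E′ = E + 2E = 3E = 240.
Each original face survives and each original vertex becomes one new face: F′ = F + V = 82.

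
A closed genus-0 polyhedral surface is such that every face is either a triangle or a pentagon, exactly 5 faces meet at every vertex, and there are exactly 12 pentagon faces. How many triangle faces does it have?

Let x be the number of triangles; then F = 12 + x.
Edge–face incidences: 2E = 5·12 + 3·x = 60 + 3x.
Every vertex has degree 5, so 5V = 2E.
Euler: V − E + F = 2 ⇒ (2E)/5 − E + (12 + x) = 2.
Multiply by 10: 2·(2E) − 5·(2E) + 10·(12 + x) = 20, i.e. 120 + 10x − 3·(60 + 3x) = 20.
Collecting terms: x − 60 = 20, so x = 80.
Then 2E = 60 + 3·80 = 300, so E = 150, V = 2E/5 = 60, F = 12 + 80 = 92.

80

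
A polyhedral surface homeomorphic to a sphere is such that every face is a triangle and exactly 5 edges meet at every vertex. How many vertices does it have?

Each face has 3 edges and each edge borders two faces, so 2E = 3F.
Each vertex has degree 5, so 5V = 2E and hence V = 3F/5.
Euler: V − E + F = 2 ⇒ (3F/5) − (3F/2) + F = 2.
Multiply by 10: (6 − 15 + 10)F = 20, i.e. 1F = 20.
So F = 20, E = 3·20/2 = 30, V = 3·20/5 = 12.

12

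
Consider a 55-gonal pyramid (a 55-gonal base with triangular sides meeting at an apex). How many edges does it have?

110

A pyramid on an n-gon base has one n-gon and n triangles: V = 55 + 1 = 56, E = 2·55 = 110, F = 55 + 1 = 56.
Check: V − E + F = 56 − 110 + 56 = 2.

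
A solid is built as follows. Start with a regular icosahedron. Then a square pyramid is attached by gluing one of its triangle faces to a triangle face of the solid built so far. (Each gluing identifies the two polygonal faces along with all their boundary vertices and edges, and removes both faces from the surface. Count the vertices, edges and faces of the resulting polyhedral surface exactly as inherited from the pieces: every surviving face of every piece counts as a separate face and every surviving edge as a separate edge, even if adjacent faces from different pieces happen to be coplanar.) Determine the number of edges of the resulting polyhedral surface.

35

A regular icosahedron: V=12, E=30, F=20.
Attach a square pyramid (V=5, E=8, F=5) along a 3-gon: merge 3 vertices and 3 edges, delete both glued faces → V=14, E=35, F=23.
Check: V − E + F = 14 − 35 + 23 = 2.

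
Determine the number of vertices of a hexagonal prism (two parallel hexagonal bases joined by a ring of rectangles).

12

A prism on an n-gon has two n-gon bases and n rectangular sides: V = 2·6 = 12, E = 3·6 = 18, F = 6 + 2 = 8.
Check: V − E + F = 12 − 18 + 8 = 2.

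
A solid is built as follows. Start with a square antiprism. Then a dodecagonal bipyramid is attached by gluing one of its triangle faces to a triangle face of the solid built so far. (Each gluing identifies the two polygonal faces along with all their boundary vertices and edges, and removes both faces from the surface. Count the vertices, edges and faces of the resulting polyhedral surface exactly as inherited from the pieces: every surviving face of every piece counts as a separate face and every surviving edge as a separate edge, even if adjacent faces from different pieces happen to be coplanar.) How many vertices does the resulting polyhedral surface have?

19

A square antiprism: V=8, E=16, F=10.
Attach a dodecagonal bipyramid (V=14, E=36, F=24) along a 3-gon: merge 3 vertices and 3 edges, delete both glued faces → V=19, E=49, F=32.
Check: V − E + F = 19 − 49 + 32 = 2.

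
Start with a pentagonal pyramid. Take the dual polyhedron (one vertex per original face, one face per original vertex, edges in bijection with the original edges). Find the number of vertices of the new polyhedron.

6

The base solid has V = 6, E = 10, F = 6.
The dual swaps V and F and preserves E: V′ = F = 6, E′ = E = 10, F′ = V = 6.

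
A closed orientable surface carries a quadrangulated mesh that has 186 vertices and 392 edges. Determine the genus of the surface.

6

Every face is a square and each edge borders two faces, so 4F = 2·392, giving F = 196.
χ = V − E + F = 186 − 392 + 196 = -10.
For a closed orientable surface χ = 2 − 2g, so g = (2 − (-10))/2 = 6.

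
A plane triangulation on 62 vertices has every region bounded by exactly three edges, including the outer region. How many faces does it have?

In a plane triangulation 3F = 2E and V − E + F = 2, so F = 2V − 4 = 2·62 − 4 = 120.

120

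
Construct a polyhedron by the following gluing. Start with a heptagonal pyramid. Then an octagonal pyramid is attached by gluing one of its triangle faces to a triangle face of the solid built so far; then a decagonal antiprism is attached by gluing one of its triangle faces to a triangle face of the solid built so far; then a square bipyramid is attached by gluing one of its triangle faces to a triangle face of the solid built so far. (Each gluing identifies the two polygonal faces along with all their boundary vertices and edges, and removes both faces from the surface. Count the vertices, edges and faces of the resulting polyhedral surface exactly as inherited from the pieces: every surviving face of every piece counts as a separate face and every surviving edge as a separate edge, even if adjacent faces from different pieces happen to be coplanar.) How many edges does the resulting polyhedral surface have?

73

A heptagonal pyramid: V=8, E=14, F=8.
Attach an octagonal pyramid (V=9, E=16, F=9) along a 3-gon: merge 3 vertices and 3 edges, delete both glued faces → V=14, E=27, F=15.
Attach a decagonal antiprism (V=20, E=40, F=22) along a 3-gon: merge 3 vertices and 3 edges, delete both glued faces → V=31, E=64, F=35.
Attach a square bipyramid (V=6, E=12, F=8) along a 3-gon: merge 3 vertices and 3 edges, delete both glued faces → V=34, E=73, F=41.
Check: V − E + F = 34 − 73 + 41 = 2.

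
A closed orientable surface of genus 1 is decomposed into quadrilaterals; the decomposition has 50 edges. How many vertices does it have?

χ = 2 − 2·1 = 0, and every face is a square so 4F = 2E.
F = 2E/4 = 25. Then V = 0 + E − F = 0 + 50 − 25 = 25.

25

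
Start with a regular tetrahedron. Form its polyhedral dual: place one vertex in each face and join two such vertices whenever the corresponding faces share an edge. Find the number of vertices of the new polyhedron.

The base solid has V = 4, E = 6, F = 4.
The dual swaps V and F and preserves E: V′ = F = 4, E′ = E = 6, F′ = V = 4.

4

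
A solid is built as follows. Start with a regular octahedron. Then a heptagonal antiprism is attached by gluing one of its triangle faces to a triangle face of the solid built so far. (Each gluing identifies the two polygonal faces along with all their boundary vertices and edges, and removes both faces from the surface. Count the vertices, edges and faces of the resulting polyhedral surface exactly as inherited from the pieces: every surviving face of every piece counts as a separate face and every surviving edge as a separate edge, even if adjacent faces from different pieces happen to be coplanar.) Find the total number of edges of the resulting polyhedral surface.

A regular octahedron: V=6, E=12, F=8.
Attach a heptagonal antiprism (V=14, E=28, F=16) along a 3-gon: merge 3 vertices and 3 edges, delete both glued faces → V=17, E=37, F=22.
Check: V − E + F = 17 − 37 + 22 = 2.

37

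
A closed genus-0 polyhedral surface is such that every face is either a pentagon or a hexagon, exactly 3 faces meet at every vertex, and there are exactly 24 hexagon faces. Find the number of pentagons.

12

Let x be the number of pentagons; then F = 24 + x.
Edge–face incidences: 2E = 6·24 + 5·x = 144 + 5x.
Every vertex has degree 3, so 3V = 2E.
Euler: V − E + F = 2 ⇒ (2E)/3 − E + (24 + x) = 2.
Multiply by 6: 2·(2E) − 3·(2E) + 6·(24 + x) = 12, i.e. 144 + 6x − (144 + 5x) = 12.
Collecting terms: x = 12.
Then 2E = 144 + 5·12 = 204, so E = 102, V = 2E/3 = 68, F = 24 + 12 = 36.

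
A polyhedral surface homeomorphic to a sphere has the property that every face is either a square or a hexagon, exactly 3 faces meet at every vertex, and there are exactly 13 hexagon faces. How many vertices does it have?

Let x be the number of squares; then F = 13 + x.
Edge–face incidences: 2E = 6·13 + 4·x = 78 + 4x.
Every vertex has degree 3, so 3V = 2E.
Euler: V − E + F = 2 ⇒ (2E)/3 − E + (13 + x) = 2.
Multiply by 6: 2·(2E) − 3·(2E) + 6·(13 + x) = 12, i.e. 78 + 6x − (78 + 4x) = 12.
Collecting terms: 2x = 12, so x = 6.
Then 2E = 78 + 4·6 = 102, so E = 51, V = 2E/3 = 34, F = 13 + 6 = 19.

34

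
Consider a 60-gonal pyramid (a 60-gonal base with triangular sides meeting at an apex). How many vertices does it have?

A pyramid on an n-gon base has one n-gon and n triangles: V = 60 + 1 = 61, E = 2·60 = 120, F = 60 + 1 = 61.

61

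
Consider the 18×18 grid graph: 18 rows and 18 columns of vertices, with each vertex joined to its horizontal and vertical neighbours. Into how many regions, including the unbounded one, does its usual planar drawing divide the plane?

290

The grid has V = 18·18 = 324 vertices and E = 18·17 + 18·17 = 612 edges.
F = 2 − V + E = 2 − 324 + 612 = 290.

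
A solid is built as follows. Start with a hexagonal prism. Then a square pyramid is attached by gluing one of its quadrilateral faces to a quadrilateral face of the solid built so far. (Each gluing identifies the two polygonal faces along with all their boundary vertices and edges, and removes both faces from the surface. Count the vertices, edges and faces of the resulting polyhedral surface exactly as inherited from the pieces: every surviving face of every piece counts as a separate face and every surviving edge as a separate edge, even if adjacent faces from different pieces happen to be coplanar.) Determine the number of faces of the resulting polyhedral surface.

A hexagonal prism: V=12, E=18, F=8.
Attach a square pyramid (V=5, E=8, F=5) along a 4-gon: merge 4 vertices and 4 edges, delete both glued faces → V=13, E=22, F=11.
Check: V − E + F = 13 − 22 + 11 = 2.

11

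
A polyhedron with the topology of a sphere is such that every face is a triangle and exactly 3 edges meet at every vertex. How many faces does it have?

4

Each face has 3 edges and each edge borders two faces, so 2E = 3F.
Each vertex has degree 3, so 3V = 2E and hence V = 3F/3.
Euler: V − E + F = 2 ⇒ (3F/3) − (3F/2) + F = 2.
Multiply by 6: (6 − 9 + 6)F = 12, i.e. 3F = 12.
So F = 4, E = 3·4/2 = 6, V = 3·4/3 = 4.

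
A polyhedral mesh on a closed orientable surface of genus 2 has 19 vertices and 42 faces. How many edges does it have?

For a closed orientable surface of genus 2, χ = 2 − 2·2 = -2.
E = V + F − (-2) = 19 + 42 − (-2) = 63.

63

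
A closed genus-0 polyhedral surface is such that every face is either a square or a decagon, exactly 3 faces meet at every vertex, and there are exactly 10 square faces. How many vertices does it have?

20

Let x be the number of decagons; then F = 10 + x.
Edge–face incidences: 2E = 4·10 + 10·x = 40 + 10x.
Every vertex has degree 3, so 3V = 2E.
Euler: V − E + F = 2 ⇒ (2E)/3 − E + (10 + x) = 2.
Multiply by 6: 2·(2E) − 3·(2E) + 6·(10 + x) = 12, i.e. 60 + 6x − (40 + 10x) = 12.
Collecting terms: −4x + 20 = 12, so −4x = −8, so x = 2.
Then 2E = 40 + 10·2 = 60, so E = 30, V = 2E/3 = 20, F = 10 + 2 = 12.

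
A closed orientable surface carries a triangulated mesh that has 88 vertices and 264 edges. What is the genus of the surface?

Every face is a triangle and each edge borders two faces, so 3F = 2·264, giving F = 176.
χ = V − E + F = 88 − 264 + 176 = 0.
For a closed orientable surface χ = 2 − 2g, so g = (2 − (0))/2 = 1.

1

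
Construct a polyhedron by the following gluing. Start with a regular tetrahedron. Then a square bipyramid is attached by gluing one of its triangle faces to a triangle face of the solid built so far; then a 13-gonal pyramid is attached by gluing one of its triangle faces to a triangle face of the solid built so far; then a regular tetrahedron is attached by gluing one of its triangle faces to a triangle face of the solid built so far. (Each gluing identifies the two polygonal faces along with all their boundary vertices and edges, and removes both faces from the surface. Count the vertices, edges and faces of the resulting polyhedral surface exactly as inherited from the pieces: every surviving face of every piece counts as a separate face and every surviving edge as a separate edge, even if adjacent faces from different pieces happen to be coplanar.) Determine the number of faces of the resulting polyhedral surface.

A regular tetrahedron: V=4, E=6, F=4.
Attach a square bipyramid (V=6, E=12, F=8) along a 3-gon: merge 3 vertices and 3 edges, delete both glued faces → V=7, E=15, F=10.
Attach a 13-gonal pyramid (V=14, E=26, F=14) along a 3-gon: merge 3 vertices and 3 edges, delete both glued faces → V=18, E=38, F=22.
Attach a regular tetrahedron (V=4, E=6, F=4) along a 3-gon: merge 3 vertices and 3 edges, delete both glued faces → V=19, E=41, F=24.
Check: V − E + F = 19 − 41 + 24 = 2.

24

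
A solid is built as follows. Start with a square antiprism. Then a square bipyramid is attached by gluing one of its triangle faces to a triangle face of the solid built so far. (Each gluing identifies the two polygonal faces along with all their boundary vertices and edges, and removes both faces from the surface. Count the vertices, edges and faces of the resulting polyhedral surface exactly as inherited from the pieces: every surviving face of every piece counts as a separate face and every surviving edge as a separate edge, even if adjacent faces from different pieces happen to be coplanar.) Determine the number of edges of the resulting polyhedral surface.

A square antiprism: V=8, E=16, F=10.
Attach a square bipyramid (V=6, E=12, F=8) along a 3-gon: merge 3 vertices and 3 edges, delete both glued faces → V=11, E=25, F=16.
Check: V − E + F = 11 − 25 + 16 = 2.

25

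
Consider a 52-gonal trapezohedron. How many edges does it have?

208

The n-trapezohedron (dual of the n-antiprism) has V = 2·52 + 2 = 106, E = 4·52 = 208, F = 2·52 = 104.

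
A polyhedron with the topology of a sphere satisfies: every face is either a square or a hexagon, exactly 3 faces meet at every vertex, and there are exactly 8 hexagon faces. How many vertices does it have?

24

Let x be the number of squares; then F = 8 + x.
Edge–face incidences: 2E = 6·8 + 4·x = 48 + 4x.
Every vertex has degree 3, so 3V = 2E.
Euler: V − E + F = 2 ⇒ (2E)/3 − E + (8 + x) = 2.
Multiply by 6: 2·(2E) − 3·(2E) + 6·(8 + x) = 12, i.e. 48 + 6x − (48 + 4x) = 12.
Collecting terms: 2x = 12, so x = 6.
Then 2E = 48 + 4·6 = 72, so E = 36, V = 2E/3 = 24, F = 8 + 6 = 14.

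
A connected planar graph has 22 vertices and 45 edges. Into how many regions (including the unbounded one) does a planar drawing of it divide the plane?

25

Euler's formula for a connected plane graph: V − E + F = 2, so F = 2 − 22 + 45 = 25.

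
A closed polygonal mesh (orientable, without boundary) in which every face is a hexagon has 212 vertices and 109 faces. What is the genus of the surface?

Every face is a hexagon, so 2E = 6·109 = 654, giving E = 327.
χ = V − E + F = 212 − 327 + 109 = -6.
For a closed orientable surface χ = 2 − 2g, so g = (2 − (-6))/2 = 4.

4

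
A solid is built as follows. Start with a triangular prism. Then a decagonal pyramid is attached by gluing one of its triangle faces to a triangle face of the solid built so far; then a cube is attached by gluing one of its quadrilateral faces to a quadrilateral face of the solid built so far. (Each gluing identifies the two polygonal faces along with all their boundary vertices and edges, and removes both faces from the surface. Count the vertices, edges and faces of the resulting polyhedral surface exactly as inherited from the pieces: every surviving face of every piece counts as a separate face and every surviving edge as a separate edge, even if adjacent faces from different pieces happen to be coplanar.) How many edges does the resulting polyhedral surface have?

A triangular prism: V=6, E=9, F=5.
Attach a decagonal pyramid (V=11, E=20, F=11) along a 3-gon: merge 3 vertices and 3 edges, delete both glued faces → V=14, E=26, F=14.
Attach a cube (V=8, E=12, F=6) along a 4-gon: merge 4 vertices and 4 edges, delete both glued faces → V=18, E=34, F=18.
Check: V − E + F = 18 − 34 + 18 = 2.

34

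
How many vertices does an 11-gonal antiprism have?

22

An antiprism on an n-gon has two n-gon caps and 2n triangles: V = 2·11 = 22, E = 4·11 = 44, F = 2·11 + 2 = 24.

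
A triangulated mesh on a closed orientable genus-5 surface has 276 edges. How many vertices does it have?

χ = 2 − 2·5 = -8, and every face is a triangle so 3F = 2E.
F = 2E/3 = 184. Then V = -8 + E − F = -8 + 276 − 184 = 84.

84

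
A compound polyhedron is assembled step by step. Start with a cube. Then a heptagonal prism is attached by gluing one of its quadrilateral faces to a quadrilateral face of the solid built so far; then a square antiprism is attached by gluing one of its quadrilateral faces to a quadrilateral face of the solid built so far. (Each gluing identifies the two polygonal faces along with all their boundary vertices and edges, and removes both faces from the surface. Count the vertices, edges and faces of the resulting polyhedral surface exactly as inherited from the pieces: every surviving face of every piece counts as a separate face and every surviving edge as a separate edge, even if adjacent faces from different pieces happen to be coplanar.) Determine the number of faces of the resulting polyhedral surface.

A cube: V=8, E=12, F=6.
Attach a heptagonal prism (V=14, E=21, F=9) along a 4-gon: merge 4 vertices and 4 edges, delete both glued faces → V=18, E=29, F=13.
Attach a square antiprism (V=8, E=16, F=10) along a 4-gon: merge 4 vertices and 4 edges, delete both glued faces → V=22, E=41, F=21.
Check: V − E + F = 22 − 41 + 21 = 2.

21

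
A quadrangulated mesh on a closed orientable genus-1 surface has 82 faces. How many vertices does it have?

χ = 2 − 2·1 = 0, and every face is a square so 4F = 2E.
E = 4·82/2 = 164. Then V = 0 + E − F = 0 + 164 − 82 = 82.

82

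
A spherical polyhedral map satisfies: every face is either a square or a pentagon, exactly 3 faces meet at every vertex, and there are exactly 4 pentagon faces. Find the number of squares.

4

Let x be the number of squares; then F = 4 + x.
Edge–face incidences: 2E = 5·4 + 4·x = 20 + 4x.
Every vertex has degree 3, so 3V = 2E.
Euler: V − E + F = 2 ⇒ (2E)/3 − E + (4 + x) = 2.
Multiply by 6: 2·(2E) − 3·(2E) + 6·(4 + x) = 12, i.e. 24 + 6x − (20 + 4x) = 12.
Collecting terms: 2x + 4 = 12, so 2x = 8, so x = 4.
Then 2E = 20 + 4·4 = 36, so E = 18, V = 2E/3 = 12, F = 4 + 4 = 8.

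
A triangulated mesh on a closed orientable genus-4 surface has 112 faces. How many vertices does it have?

χ = 2 − 2·4 = -6, and every face is a triangle so 3F = 2E.
E = 3·112/2 = 168. Then V = -6 + E − F = -6 + 168 − 112 = 50.

50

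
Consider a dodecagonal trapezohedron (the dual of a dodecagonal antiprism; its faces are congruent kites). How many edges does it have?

The n-trapezohedron (dual of the n-antiprism) has V = 2·12 + 2 = 26, E = 4·12 = 48, F = 2·12 = 24.

48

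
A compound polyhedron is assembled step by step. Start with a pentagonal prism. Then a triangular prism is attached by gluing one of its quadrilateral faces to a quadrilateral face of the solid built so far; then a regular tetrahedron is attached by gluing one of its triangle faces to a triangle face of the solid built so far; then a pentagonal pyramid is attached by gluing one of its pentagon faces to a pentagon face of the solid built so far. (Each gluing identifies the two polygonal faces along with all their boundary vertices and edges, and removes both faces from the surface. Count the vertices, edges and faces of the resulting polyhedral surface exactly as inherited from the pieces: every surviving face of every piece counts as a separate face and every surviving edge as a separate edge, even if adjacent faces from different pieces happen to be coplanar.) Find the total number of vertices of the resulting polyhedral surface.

14

A pentagonal prism: V=10, E=15, F=7.
Attach a triangular prism (V=6, E=9, F=5) along a 4-gon: merge 4 vertices and 4 edges, delete both glued faces → V=12, E=20, F=10.
Attach a regular tetrahedron (V=4, E=6, F=4) along a 3-gon: merge 3 vertices and 3 edges, delete both glued faces → V=13, E=23, F=12.
Attach a pentagonal pyramid (V=6, E=10, F=6) along a 5-gon: merge 5 vertices and 5 edges, delete both glued faces → V=14, E=28, F=16.
Check: V − E + F = 14 − 28 + 16 = 2.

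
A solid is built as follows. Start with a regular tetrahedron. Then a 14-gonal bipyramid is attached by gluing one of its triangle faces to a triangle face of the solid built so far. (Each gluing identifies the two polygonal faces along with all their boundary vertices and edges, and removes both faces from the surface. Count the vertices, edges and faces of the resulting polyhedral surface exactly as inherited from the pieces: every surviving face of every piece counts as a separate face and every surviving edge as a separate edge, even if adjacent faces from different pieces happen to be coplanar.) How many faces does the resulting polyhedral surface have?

30

A regular tetrahedron: V=4, E=6, F=4.
Attach a 14-gonal bipyramid (V=16, E=42, F=28) along a 3-gon: merge 3 vertices and 3 edges, delete both glued faces → V=17, E=45, F=30.
Check: V − E + F = 17 − 45 + 30 = 2.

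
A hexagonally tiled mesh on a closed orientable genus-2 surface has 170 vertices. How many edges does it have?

258

χ = 2 − 2·2 = -2, and every face is a hexagon so 6F = 2E.
V − E + F = -2 with E = 6F/2 gives 170 − (6/2 − 1)·F = -2, so F = 86 and E = 258.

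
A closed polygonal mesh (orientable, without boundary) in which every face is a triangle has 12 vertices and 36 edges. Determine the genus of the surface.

1

Every face is a triangle and each edge borders two faces, so 3F = 2·36, giving F = 24.
χ = V − E + F = 12 − 36 + 24 = 0.
For a closed orientable surface χ = 2 − 2g, so g = (2 − (0))/2 = 1.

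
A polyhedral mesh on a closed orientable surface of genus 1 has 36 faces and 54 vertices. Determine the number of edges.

90

For a closed orientable surface of genus 1, χ = 2 − 2·1 = 0.
E = V + F − (0) = 54 + 36 − (0) = 90.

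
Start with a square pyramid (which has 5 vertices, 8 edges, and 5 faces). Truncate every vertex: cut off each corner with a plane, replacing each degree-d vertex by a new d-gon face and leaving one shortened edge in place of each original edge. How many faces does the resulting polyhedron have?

10

Truncation replaces each original edge-end by a new vertex, so V′ = 2E = 16.
Each original edge survives, and each old vertex of degree d contributes d new edges; summing degrees gives Σd = 2E, so E′ = E + 2E = 3E = 24.
Each original face survives and each original vertex becomes one new face: F′ = F + V = 10.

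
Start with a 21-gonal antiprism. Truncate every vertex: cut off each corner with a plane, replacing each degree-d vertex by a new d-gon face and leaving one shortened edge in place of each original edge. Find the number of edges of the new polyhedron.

The base solid has V = 42, E = 84, F = 44.
Truncation replaces each original edge-end by a new vertex, so V′ = 2E = 168.
Each original edge survives, and each old vertex of degree d contributes d new edges; summing degrees gives Σd = 2E, so E′ = E + 2E = 3E = 252.
Each original face survives and each original vertex becomes one new face: F′ = F + V = 86.

252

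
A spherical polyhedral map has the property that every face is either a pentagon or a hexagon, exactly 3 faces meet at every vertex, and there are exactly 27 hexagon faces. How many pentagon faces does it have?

Let x be the number of pentagons; then F = 27 + x.
Edge–face incidences: 2E = 6·27 + 5·x = 162 + 5x.
Every vertex has degree 3, so 3V = 2E.
Euler: V − E + F = 2 ⇒ (2E)/3 − E + (27 + x) = 2.
Multiply by 6: 2·(2E) − 3·(2E) + 6·(27 + x) = 12, i.e. 162 + 6x − (162 + 5x) = 12.
Collecting terms: x = 12.
Then 2E = 162 + 5·12 = 222, so E = 111, V = 2E/3 = 74, F = 27 + 12 = 39.

12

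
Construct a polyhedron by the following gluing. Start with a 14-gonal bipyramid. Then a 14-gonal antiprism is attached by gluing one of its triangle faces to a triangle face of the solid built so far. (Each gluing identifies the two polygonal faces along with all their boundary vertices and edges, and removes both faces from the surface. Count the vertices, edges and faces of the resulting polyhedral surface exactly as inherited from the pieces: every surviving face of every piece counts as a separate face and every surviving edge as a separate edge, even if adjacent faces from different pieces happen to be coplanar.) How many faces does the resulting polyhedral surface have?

A 14-gonal bipyramid: V=16, E=42, F=28.
Attach a 14-gonal antiprism (V=28, E=56, F=30) along a 3-gon: merge 3 vertices and 3 edges, delete both glued faces → V=41, E=95, F=56.
Check: V − E + F = 41 − 95 + 56 = 2.

56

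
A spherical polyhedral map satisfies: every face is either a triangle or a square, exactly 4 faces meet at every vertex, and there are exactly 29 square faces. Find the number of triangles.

8

Let x be the number of triangles; then F = 29 + x.
Edge–face incidences: 2E = 4·29 + 3·x = 116 + 3x.
Every vertex has degree 4, so 4V = 2E.
Euler: V − E + F = 2 ⇒ (2E)/4 − E + (29 + x) = 2.
Multiply by 8: 2·(2E) − 4·(2E) + 8·(29 + x) = 16, i.e. 232 + 8x − 2·(116 + 3x) = 16.
Collecting terms: 2x = 16, so x = 8.
Then 2E = 116 + 3·8 = 140, so E = 70, V = 2E/4 = 35, F = 29 + 8 = 37.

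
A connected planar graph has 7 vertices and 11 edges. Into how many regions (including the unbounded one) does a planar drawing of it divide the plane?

6

Euler's formula for a connected plane graph: V − E + F = 2, so F = 2 − 7 + 11 = 6.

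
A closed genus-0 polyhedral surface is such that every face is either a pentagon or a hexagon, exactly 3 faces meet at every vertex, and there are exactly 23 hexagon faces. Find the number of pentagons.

Let x be the number of pentagons; then F = 23 + x.
Edge–face incidences: 2E = 6·23 + 5·x = 138 + 5x.
Every vertex has degree 3, so 3V = 2E.
Euler: V − E + F = 2 ⇒ (2E)/3 − E + (23 + x) = 2.
Multiply by 6: 2·(2E) − 3·(2E) + 6·(23 + x) = 12, i.e. 138 + 6x − (138 + 5x) = 12.
Collecting terms: x = 12.
Then 2E = 138 + 5·12 = 198, so E = 99, V = 2E/3 = 66, F = 23 + 12 = 35.

12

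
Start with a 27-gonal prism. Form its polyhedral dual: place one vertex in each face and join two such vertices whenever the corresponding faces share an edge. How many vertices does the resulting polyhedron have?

The base solid has V = 54, E = 81, F = 29.
The dual swaps V and F and preserves E: V′ = F = 29, E′ = E = 81, F′ = V = 54.

29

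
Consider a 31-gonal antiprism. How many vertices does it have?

An antiprism on an n-gon has two n-gon caps and 2n triangles: V = 2·31 = 62, E = 4·31 = 124, F = 2·31 + 2 = 64.

62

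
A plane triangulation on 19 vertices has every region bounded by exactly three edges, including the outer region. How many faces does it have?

In a plane triangulation 3F = 2E and V − E + F = 2, so F = 2V − 4 = 2·19 − 4 = 34.

34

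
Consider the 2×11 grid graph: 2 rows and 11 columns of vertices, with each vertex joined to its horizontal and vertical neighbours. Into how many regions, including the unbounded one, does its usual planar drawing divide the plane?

The grid has V = 2·11 = 22 vertices and E = 2·10 + 11·1 = 31 edges.
F = 2 − V + E = 2 − 22 + 31 = 11.

11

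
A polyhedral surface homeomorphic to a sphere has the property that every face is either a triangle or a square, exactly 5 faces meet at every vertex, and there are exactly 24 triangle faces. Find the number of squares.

2

Let x be the number of squares; then F = 24 + x.
Edge–face incidences: 2E = 3·24 + 4·x = 72 + 4x.
Every vertex has degree 5, so 5V = 2E.
Euler: V − E + F = 2 ⇒ (2E)/5 − E + (24 + x) = 2.
Multiply by 10: 2·(2E) − 5·(2E) + 10·(24 + x) = 20, i.e. 240 + 10x − 3·(72 + 4x) = 20.
Collecting terms: −2x + 24 = 20, so −2x = −4, so x = 2.
Then 2E = 72 + 4·2 = 80, so E = 40, V = 2E/5 = 16, F = 24 + 2 = 26.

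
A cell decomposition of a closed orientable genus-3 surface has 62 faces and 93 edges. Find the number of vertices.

For a closed orientable surface of genus 3, χ = 2 − 2·3 = -4.
V = -4 + E − F = -4 + 93 − 62 = 27.

27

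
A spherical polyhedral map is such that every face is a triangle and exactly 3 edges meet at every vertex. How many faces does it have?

Each face has 3 edges and each edge borders two faces, so 2E = 3F.
Each vertex has degree 3, so 3V = 2E and hence V = 3F/3.
Euler: V − E + F = 2 ⇒ (3F/3) − (3F/2) + F = 2.
Multiply by 6: (6 − 9 + 6)F = 12, i.e. 3F = 12.
So F = 4, E = 3·4/2 = 6, V = 3·4/3 = 4.

4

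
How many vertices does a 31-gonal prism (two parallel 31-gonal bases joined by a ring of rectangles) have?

62

A prism on an n-gon has two n-gon bases and n rectangular sides: V = 2·31 = 62, E = 3·31 = 93, F = 31 + 2 = 33.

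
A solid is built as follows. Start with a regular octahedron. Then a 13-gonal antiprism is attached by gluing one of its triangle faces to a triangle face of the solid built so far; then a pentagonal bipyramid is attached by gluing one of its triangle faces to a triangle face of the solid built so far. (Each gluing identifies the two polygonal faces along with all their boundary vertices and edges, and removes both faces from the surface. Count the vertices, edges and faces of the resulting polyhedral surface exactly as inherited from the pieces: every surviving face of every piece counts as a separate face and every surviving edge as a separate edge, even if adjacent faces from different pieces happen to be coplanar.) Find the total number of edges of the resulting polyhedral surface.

73

A regular octahedron: V=6, E=12, F=8.
Attach a 13-gonal antiprism (V=26, E=52, F=28) along a 3-gon: merge 3 vertices and 3 edges, delete both glued faces → V=29, E=61, F=34.
Attach a pentagonal bipyramid (V=7, E=15, F=10) along a 3-gon: merge 3 vertices and 3 edges, delete both glued faces → V=33, E=73, F=42.
Check: V − E + F = 33 − 73 + 42 = 2.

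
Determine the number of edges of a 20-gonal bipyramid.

A bipyramid over an n-gon has 2n triangular faces and n + 2 vertices: V = 20 + 2 = 22, E = 3·20 = 60, F = 2·20 = 40.

60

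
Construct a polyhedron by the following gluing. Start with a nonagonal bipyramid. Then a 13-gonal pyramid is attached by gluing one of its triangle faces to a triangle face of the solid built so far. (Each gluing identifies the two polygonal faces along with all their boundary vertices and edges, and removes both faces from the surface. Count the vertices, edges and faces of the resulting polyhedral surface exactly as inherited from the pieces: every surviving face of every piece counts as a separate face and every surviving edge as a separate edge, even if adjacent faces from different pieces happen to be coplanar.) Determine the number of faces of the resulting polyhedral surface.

A nonagonal bipyramid: V=11, E=27, F=18.
Attach a 13-gonal pyramid (V=14, E=26, F=14) along a 3-gon: merge 3 vertices and 3 edges, delete both glued faces → V=22, E=50, F=30.
Check: V − E + F = 22 − 50 + 30 = 2.

30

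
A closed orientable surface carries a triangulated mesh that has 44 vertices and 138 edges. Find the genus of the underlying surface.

2

Every face is a triangle and each edge borders two faces, so 3F = 2·138, giving F = 92.
χ = V − E + F = 44 − 138 + 92 = -2.
For a closed orientable surface χ = 2 − 2g, so g = (2 − (-2))/2 = 2.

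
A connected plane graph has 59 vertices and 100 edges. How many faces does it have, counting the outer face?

Euler's formula for a connected plane graph: V − E + F = 2, so F = 2 − 59 + 100 = 43.

43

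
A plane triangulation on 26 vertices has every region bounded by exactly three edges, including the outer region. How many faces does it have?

48

In a plane triangulation 3F = 2E and V − E + F = 2, so F = 2V − 4 = 2·26 − 4 = 48.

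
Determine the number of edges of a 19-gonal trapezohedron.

The n-trapezohedron (dual of the n-antiprism) has V = 2·19 + 2 = 40, E = 4·19 = 76, F = 2·19 = 38.

76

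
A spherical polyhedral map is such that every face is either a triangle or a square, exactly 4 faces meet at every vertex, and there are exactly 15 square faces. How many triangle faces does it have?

Let x be the number of triangles; then F = 15 + x.
Edge–face incidences: 2E = 4·15 + 3·x = 60 + 3x.
Every vertex has degree 4, so 4V = 2E.
Euler: V − E + F = 2 ⇒ (2E)/4 − E + (15 + x) = 2.
Multiply by 8: 2·(2E) − 4·(2E) + 8·(15 + x) = 16, i.e. 120 + 8x − 2·(60 + 3x) = 16.
Collecting terms: 2x = 16, so x = 8.
Then 2E = 60 + 3·8 = 84, so E = 42, V = 2E/4 = 21, F = 15 + 8 = 23.

8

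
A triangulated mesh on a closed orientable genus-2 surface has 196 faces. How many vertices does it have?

χ = 2 − 2·2 = -2, and every face is a triangle so 3F = 2E.
E = 3·196/2 = 294. Then V = -2 + E − F = -2 + 294 − 196 = 96.

96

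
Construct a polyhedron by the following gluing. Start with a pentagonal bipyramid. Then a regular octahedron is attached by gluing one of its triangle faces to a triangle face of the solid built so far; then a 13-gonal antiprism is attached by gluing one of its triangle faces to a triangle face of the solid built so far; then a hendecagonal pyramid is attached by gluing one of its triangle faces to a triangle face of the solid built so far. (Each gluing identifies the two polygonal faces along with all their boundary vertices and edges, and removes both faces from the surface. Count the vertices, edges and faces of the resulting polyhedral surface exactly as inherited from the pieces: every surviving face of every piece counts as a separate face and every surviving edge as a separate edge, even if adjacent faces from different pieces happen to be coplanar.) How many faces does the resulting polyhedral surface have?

A pentagonal bipyramid: V=7, E=15, F=10.
Attach a regular octahedron (V=6, E=12, F=8) along a 3-gon: merge 3 vertices and 3 edges, delete both glued faces → V=10, E=24, F=16.
Attach a 13-gonal antiprism (V=26, E=52, F=28) along a 3-gon: merge 3 vertices and 3 edges, delete both glued faces → V=33, E=73, F=42.
Attach a hendecagonal pyramid (V=12, E=22, F=12) along a 3-gon: merge 3 vertices and 3 edges, delete both glued faces → V=42, E=92, F=52.
Check: V − E + F = 42 − 92 + 52 = 2.

52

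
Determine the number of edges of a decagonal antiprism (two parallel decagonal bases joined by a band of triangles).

An antiprism on an n-gon has two n-gon caps and 2n triangles: V = 2·10 = 20, E = 4·10 = 40, F = 2·10 + 2 = 22.

40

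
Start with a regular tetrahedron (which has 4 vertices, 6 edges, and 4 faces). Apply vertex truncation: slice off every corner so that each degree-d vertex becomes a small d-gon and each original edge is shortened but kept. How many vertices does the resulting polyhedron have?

Truncation replaces each original edge-end by a new vertex, so V′ = 2E = 12.
Each original edge survives, and each old vertex of degree d contributes d new edges; summing degrees gives Σd = 2E, so E′ = E + 2E = 3E = 18.
Each original face survives and each original vertex becomes one new face: F′ = F + V = 8.

12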